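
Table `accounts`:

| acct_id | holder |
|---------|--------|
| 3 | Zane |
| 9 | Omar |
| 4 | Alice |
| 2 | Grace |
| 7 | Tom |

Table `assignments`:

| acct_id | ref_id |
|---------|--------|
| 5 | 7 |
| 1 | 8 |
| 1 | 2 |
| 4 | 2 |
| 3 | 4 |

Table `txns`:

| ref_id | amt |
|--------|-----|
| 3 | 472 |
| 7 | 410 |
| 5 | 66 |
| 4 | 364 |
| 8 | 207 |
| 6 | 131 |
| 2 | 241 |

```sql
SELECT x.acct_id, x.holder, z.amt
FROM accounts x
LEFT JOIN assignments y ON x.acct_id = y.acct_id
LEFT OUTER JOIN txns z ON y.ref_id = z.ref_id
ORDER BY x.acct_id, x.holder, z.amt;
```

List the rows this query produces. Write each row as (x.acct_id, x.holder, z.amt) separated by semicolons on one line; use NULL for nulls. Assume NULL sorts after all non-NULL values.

(2, Grace, NULL); (3, Zane, 364); (4, Alice, 241); (7, Tom, NULL); (9, Omar, NULL)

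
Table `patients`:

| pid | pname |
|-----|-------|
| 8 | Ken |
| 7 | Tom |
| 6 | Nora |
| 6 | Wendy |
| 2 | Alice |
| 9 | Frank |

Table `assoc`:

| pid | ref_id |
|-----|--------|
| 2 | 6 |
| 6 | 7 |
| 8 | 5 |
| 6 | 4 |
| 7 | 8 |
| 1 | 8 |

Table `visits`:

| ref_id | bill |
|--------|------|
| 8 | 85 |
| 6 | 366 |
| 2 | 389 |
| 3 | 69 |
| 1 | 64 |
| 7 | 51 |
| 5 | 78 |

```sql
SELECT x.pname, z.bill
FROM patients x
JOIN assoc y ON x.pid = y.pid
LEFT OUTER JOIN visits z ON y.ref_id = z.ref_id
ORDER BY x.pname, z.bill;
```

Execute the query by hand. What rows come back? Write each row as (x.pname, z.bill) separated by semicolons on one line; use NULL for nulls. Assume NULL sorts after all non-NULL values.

Step 1 — x INNER JOIN y on pid → 7 row(s).
Then LEFT JOIN `visits z` on ref_id: each of those 7 rows is kept; rows whose y.ref_id has no match in z get NULL for z's columns.

(Alice, 366); (Ken, 78); (Nora, 51); (Nora, NULL); (Tom, 85); (Wendy, 51); (Wendy, NULL)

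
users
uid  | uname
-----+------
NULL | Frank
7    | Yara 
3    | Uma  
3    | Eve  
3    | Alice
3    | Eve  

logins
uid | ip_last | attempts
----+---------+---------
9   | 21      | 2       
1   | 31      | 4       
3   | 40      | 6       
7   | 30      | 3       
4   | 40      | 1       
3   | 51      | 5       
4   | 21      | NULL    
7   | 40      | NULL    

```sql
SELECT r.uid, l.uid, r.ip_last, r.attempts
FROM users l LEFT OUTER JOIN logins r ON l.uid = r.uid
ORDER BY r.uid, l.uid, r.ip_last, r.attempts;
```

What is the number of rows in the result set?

11

LEFT JOIN keeps every row from `users`; unmatched rows get NULL for `logins`'s columns.
Matching on l.uid = r.uid. A NULL in a compared column never satisfies the condition.
- l (uid=NULL) has no partner → padded with NULL.
- l (uid=7) pairs with 2 row(s) of r.
- l (uid=3) pairs with 2 row(s) of r.
- l (uid=3) pairs with 2 row(s) of r.
- l (uid=3) pairs with 2 row(s) of r.
- l (uid=3) pairs with 2 row(s) of r.
Total: 10 matched + 1 padded = 11 rows.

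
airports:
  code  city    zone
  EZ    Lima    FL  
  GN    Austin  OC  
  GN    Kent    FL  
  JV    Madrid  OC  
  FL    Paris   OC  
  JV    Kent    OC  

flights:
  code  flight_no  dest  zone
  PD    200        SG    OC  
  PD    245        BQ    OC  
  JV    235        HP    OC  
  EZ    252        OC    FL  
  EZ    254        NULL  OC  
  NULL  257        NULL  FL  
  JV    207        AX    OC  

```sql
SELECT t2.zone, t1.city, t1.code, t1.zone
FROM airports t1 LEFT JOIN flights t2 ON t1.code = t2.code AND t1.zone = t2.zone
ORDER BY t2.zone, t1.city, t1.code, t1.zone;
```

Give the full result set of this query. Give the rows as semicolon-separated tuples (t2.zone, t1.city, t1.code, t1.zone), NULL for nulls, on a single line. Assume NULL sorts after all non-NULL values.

(FL, Lima, EZ, FL); (OC, Kent, JV, OC); (OC, Kent, JV, OC); (OC, Madrid, JV, OC); (OC, Madrid, JV, OC); (NULL, Austin, GN, OC); (NULL, Kent, GN, FL); (NULL, Paris, FL, OC)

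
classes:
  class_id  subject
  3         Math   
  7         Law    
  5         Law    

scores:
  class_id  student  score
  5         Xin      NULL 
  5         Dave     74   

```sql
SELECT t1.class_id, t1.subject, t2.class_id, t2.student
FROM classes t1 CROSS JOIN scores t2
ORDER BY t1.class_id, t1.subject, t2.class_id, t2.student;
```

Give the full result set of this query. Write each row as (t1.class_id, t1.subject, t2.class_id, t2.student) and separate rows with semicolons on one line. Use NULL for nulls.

CROSS JOIN pairs every row of `classes` with every row of `scores`: 3 × 2 = 6 rows.
After projecting and ordering:
t1.class_id | t1.subject | t2.class_id | t2.student
3 | Math | 5 | Dave
3 | Math | 5 | Xin
5 | Law | 5 | Dave
5 | Law | 5 | Xin
7 | Law | 5 | Dave
7 | Law | 5 | Xin

(3, Math, 5, Dave); (3, Math, 5, Xin); (5, Law, 5, Dave); (5, Law, 5, Xin); (7, Law, 5, Dave); (7, Law, 5, Xin)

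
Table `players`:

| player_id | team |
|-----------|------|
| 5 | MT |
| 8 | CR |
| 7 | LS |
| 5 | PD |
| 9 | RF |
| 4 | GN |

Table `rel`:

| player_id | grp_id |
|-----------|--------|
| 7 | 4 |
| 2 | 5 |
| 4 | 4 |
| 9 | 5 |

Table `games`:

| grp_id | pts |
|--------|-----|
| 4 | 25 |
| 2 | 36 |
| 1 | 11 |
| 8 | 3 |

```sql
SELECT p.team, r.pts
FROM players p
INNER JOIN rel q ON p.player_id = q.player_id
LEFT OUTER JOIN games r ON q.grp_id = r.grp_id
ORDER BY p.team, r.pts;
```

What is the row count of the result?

Evaluate left to right. First `players p INNER JOIN rel q` on player_id: 3 row(s).
Then LEFT JOIN `games r` on grp_id: each of those 3 rows is kept; rows whose q.grp_id has no match in r get NULL for r's columns.
Result: 3 row(s).

3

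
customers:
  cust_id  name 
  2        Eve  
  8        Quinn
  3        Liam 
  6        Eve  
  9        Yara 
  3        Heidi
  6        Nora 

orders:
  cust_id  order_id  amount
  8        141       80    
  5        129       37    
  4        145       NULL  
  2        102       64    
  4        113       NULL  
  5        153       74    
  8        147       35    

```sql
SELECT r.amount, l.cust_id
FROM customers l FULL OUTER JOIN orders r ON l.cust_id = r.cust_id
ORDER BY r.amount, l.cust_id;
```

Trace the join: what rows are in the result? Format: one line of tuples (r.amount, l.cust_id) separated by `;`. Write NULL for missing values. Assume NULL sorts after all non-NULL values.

FULL OUTER JOIN keeps every row from both sides; unmatched rows get NULL for the other side's columns.
Matching on l.cust_id = r.cust_id.
- l (cust_id=2) pairs with 1 row(s) of r.
- l (cust_id=8) pairs with 2 row(s) of r.
- l (cust_id=3) has no partner → padded with NULL.
- l (cust_id=6) has no partner → padded with NULL.
- l (cust_id=9) has no partner → padded with NULL.
- l (cust_id=3) has no partner → padded with NULL.
- l (cust_id=6) has no partner → padded with NULL.
- plus 4 unmatched r row(s), each kept with NULL l columns.

(35, 8); (37, NULL); (64, 2); (74, NULL); (80, 8); (NULL, 3); (NULL, 3); (NULL, 6); (NULL, 6); (NULL, 9); (NULL, NULL); (NULL, NULL)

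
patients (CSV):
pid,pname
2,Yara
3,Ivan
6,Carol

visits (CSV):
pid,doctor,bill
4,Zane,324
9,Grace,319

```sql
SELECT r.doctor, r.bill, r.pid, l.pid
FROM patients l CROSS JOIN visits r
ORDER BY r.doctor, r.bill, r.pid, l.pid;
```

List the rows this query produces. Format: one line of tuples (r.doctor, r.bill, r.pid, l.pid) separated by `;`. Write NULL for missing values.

(Grace, 319, 9, 2); (Grace, 319, 9, 3); (Grace, 319, 9, 6); (Zane, 324, 4, 2); (Zane, 324, 4, 3); (Zane, 324, 4, 6)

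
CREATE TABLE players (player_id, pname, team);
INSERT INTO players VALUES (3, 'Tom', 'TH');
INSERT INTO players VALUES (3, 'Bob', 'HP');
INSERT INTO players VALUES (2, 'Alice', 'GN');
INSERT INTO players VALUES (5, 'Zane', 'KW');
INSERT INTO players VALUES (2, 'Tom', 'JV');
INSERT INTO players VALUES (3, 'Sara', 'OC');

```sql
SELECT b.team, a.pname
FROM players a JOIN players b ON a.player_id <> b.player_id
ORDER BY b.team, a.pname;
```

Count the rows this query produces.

22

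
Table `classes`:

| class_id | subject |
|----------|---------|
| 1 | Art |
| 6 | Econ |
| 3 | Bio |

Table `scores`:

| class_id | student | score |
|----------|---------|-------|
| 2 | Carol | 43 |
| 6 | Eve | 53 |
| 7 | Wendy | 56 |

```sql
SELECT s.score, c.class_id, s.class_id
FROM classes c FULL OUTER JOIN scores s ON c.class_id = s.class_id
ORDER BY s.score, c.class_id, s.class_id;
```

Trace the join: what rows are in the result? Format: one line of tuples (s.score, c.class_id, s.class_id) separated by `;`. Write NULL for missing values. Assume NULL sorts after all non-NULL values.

FULL OUTER JOIN keeps every row from both sides; unmatched rows get NULL for the other side's columns.
Matching on c.class_id = s.class_id.
Matched pairs: 1; unmatched c rows kept: 2; unmatched s rows kept: 2.

(43, NULL, 2); (53, 6, 6); (56, NULL, 7); (NULL, 1, NULL); (NULL, 3, NULL)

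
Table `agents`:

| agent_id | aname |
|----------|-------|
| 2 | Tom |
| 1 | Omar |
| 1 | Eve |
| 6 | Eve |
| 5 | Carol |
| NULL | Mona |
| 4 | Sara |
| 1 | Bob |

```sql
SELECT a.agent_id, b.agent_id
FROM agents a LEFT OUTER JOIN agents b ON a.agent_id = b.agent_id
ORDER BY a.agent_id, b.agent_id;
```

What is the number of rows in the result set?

LEFT JOIN keeps every row from `agents a`; unmatched rows get NULL for `agents b`'s columns.
Matching on a.agent_id = b.agent_id. A NULL in a compared column never satisfies the condition.
Matched pairs: 13; unmatched a rows kept: 1.
Total: 13 matched + 1 padded = 14 rows.

14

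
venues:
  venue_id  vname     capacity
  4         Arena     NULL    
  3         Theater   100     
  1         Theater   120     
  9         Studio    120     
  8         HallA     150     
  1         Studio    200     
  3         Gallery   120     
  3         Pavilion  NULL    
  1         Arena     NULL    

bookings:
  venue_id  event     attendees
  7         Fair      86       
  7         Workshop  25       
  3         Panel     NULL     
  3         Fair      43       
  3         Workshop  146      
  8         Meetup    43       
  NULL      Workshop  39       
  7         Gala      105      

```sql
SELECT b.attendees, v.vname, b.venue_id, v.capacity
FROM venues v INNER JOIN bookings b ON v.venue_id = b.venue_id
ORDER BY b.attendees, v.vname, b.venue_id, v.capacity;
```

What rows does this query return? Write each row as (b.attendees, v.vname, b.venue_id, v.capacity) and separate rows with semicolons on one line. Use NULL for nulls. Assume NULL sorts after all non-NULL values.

INNER JOIN keeps only pairs where the ON condition holds.
Matching on v.venue_id = b.venue_id. A NULL in a compared column never satisfies the condition.
- v (venue_id=4) has no partner → excluded.
- v (venue_id=3) pairs with 3 row(s) of b.
- v (venue_id=1) has no partner → excluded.
- v (venue_id=9) has no partner → excluded.
- v (venue_id=8) pairs with 1 row(s) of b.
- v (venue_id=1) has no partner → excluded.
- v (venue_id=3) pairs with 3 row(s) of b.
- v (venue_id=3) pairs with 3 row(s) of b.
- v (venue_id=1) has no partner → excluded.
After projecting and ordering:
b.attendees | v.vname | b.venue_id | v.capacity
43 | Gallery | 3 | 120
43 | HallA | 8 | 150
43 | Pavilion | 3 | NULL
43 | Theater | 3 | 100
146 | Gallery | 3 | 120
146 | Pavilion | 3 | NULL
146 | Theater | 3 | 100
NULL | Gallery | 3 | 120
NULL | Pavilion | 3 | NULL
NULL | Theater | 3 | 100

(43, Gallery, 3, 120); (43, HallA, 8, 150); (43, Pavilion, 3, NULL); (43, Theater, 3, 100); (146, Gallery, 3, 120); (146, Pavilion, 3, NULL); (146, Theater, 3, 100); (NULL, Gallery, 3, 120); (NULL, Pavilion, 3, NULL); (NULL, Theater, 3, 100)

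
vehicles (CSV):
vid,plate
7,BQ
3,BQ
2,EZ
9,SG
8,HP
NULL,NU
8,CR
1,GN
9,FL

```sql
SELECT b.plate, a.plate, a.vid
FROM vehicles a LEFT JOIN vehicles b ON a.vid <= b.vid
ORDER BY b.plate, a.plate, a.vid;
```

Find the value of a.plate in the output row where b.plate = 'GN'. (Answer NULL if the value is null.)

GN

LEFT JOIN keeps every row from `vehicles a`; unmatched rows get NULL for `vehicles b`'s columns.
Matching on a.vid <= b.vid. A NULL in a compared column never satisfies the condition.
Matched pairs: 38; unmatched a rows kept: 1.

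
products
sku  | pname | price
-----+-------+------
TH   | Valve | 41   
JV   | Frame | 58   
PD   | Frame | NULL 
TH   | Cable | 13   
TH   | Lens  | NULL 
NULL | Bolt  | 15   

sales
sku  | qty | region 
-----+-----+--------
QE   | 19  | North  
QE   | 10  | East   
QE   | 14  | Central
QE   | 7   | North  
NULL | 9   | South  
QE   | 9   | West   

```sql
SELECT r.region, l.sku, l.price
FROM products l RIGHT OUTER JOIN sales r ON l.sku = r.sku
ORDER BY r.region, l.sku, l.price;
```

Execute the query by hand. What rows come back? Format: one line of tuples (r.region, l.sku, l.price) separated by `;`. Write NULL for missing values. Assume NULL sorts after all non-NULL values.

(Central, NULL, NULL); (East, NULL, NULL); (North, NULL, NULL); (North, NULL, NULL); (South, NULL, NULL); (West, NULL, NULL)

RIGHT JOIN keeps every row from `sales`; unmatched rows get NULL for `products`'s columns.
Matching on l.sku = r.sku. A NULL in a compared column never satisfies the condition.
- sku=TH: no matching r row.
- sku=JV: no matching r row.
- sku=PD: no matching r row.
- sku=TH: no matching r row.
- sku=TH: no matching r row.
- sku=NULL: no matching r row.
- 6 r row(s) had no l match → kept, l columns NULL.
After projecting and ordering:
r.region | l.sku | l.price
Central | NULL | NULL
East | NULL | NULL
North | NULL | NULL
North | NULL | NULL
South | NULL | NULL
West | NULL | NULL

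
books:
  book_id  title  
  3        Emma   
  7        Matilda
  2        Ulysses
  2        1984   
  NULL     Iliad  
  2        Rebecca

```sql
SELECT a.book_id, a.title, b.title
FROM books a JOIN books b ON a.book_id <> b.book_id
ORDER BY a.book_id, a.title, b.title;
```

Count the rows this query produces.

14

INNER JOIN keeps only pairs where the ON condition holds.
Matching on a.book_id <> b.book_id. A NULL in a compared column never satisfies the condition.
- book_id=3: 4 matching b row(s), so 4 row(s) emitted.
- book_id=7: 4 matching b row(s), so 4 row(s) emitted.
- book_id=2: 2 matching b row(s), so 2 row(s) emitted.
- book_id=2: 2 matching b row(s), so 2 row(s) emitted.
- book_id=NULL: no matching b row, dropped.
- book_id=2: 2 matching b row(s), so 2 row(s) emitted.
Total: 14 rows.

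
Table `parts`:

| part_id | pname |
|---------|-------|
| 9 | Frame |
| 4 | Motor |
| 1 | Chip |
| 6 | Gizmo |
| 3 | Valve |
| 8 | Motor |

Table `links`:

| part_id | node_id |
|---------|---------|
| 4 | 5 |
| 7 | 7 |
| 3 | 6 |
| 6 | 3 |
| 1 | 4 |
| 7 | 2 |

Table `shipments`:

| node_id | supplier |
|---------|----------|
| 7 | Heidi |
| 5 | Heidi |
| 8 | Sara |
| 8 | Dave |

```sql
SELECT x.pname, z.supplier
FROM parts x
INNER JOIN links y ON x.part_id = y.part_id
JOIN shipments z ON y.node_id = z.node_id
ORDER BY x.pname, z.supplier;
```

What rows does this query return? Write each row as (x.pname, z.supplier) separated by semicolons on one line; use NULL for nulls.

Step 1 — x INNER JOIN y on part_id → 4 row(s).
Then INNER JOIN `shipments z` on node_id: keep only rows whose y.node_id appears in z.

(Motor, Heidi)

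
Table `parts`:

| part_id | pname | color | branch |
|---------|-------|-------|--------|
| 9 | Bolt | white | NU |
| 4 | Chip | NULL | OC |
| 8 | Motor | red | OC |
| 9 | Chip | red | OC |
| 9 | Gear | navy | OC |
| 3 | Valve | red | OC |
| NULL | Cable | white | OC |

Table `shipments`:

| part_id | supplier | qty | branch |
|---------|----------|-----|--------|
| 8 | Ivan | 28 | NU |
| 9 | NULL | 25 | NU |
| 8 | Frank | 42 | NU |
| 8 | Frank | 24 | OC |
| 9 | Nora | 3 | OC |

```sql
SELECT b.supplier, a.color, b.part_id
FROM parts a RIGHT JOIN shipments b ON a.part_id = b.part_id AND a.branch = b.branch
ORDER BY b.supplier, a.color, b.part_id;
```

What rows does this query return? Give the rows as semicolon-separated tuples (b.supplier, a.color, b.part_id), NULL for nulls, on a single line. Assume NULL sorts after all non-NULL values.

(Frank, red, 8); (Frank, NULL, 8); (Ivan, NULL, 8); (Nora, navy, 9); (Nora, red, 9); (NULL, white, 9)

RIGHT JOIN keeps every row from `shipments`; unmatched rows get NULL for `parts`'s columns.
Matching on a.part_id = b.part_id AND a.branch = b.branch. A NULL in a compared column never satisfies the condition.
Matched pairs: 4; unmatched b rows kept: 2.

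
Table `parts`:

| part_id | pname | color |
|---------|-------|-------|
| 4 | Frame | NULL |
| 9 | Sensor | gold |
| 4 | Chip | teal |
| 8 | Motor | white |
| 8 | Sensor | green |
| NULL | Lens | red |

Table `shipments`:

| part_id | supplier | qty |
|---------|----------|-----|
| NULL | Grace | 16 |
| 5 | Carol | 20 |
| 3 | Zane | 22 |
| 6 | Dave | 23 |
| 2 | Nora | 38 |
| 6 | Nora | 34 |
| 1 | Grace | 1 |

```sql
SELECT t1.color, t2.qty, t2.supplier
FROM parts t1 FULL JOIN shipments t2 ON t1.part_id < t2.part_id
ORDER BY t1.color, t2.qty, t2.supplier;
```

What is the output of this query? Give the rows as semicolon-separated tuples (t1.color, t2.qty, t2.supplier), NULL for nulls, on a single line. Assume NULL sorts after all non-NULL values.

(gold, NULL, NULL); (green, NULL, NULL); (red, NULL, NULL); (teal, 20, Carol); (teal, 23, Dave); (teal, 34, Nora); (white, NULL, NULL); (NULL, 1, Grace); (NULL, 16, Grace); (NULL, 20, Carol); (NULL, 22, Zane); (NULL, 23, Dave); (NULL, 34, Nora); (NULL, 38, Nora)

FULL OUTER JOIN keeps every row from both sides; unmatched rows get NULL for the other side's columns.
Matching on t1.part_id < t2.part_id. A NULL in a compared column never satisfies the condition.
- t1[0] part_id=4 → 3 match(es) in t2 → 3 row(s).
- t1[1] part_id=9 → no match; kept with NULLs on the t2 side.
- t1[2] part_id=4 → 3 match(es) in t2 → 3 row(s).
- t1[3] part_id=8 → no match; kept with NULLs on the t2 side.
- t1[4] part_id=8 → no match; kept with NULLs on the t2 side.
- t1[5] part_id=NULL → no match; kept with NULLs on the t2 side.
- 4 row(s) from t2 found no t1 partner → padded with NULL.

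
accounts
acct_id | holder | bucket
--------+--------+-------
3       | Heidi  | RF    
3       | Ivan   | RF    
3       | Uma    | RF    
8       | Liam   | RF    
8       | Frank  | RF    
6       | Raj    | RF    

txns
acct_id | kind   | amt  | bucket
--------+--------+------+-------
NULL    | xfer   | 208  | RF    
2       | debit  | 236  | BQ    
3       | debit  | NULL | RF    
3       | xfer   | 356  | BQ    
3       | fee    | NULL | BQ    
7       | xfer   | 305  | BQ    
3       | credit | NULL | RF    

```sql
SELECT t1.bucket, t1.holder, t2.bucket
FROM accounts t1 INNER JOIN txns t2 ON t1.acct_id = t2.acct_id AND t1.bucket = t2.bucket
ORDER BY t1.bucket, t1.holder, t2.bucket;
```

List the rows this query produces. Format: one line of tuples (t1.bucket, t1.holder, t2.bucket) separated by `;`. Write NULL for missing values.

(RF, Heidi, RF); (RF, Heidi, RF); (RF, Ivan, RF); (RF, Ivan, RF); (RF, Uma, RF); (RF, Uma, RF)

INNER JOIN keeps only pairs where the ON condition holds.
Matching on t1.acct_id = t2.acct_id AND t1.bucket = t2.bucket. A NULL in a compared column never satisfies the condition.
Matched pairs: 6.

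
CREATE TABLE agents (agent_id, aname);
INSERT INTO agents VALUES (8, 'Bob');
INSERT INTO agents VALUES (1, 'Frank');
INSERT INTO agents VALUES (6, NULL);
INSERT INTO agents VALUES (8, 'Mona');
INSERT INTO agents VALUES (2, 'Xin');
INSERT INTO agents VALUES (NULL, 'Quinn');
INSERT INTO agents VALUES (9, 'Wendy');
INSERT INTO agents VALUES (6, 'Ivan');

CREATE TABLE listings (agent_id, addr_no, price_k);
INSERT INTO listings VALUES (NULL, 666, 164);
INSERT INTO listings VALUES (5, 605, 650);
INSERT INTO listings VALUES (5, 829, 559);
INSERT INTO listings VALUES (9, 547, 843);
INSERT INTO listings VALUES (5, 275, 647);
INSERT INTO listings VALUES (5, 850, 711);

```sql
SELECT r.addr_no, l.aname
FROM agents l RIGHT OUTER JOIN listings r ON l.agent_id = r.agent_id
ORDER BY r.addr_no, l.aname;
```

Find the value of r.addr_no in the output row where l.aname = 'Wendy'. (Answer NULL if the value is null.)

547

RIGHT JOIN keeps every row from `listings`; unmatched rows get NULL for `agents`'s columns.
Matching on l.agent_id = r.agent_id. A NULL in a compared column never satisfies the condition.
Matched pairs: 1; unmatched r rows kept: 5.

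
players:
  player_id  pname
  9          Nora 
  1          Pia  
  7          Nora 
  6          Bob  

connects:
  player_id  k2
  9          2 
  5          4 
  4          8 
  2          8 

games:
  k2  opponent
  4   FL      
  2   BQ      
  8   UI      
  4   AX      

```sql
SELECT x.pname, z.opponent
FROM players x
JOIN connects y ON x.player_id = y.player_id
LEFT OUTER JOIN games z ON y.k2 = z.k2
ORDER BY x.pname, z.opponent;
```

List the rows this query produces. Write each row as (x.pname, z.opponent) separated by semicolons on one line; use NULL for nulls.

Joins associate left-to-right: players INNER JOIN connects on player_id gives 1 intermediate row(s).
Then LEFT JOIN `games z` on k2: each of those 1 rows is kept; rows whose y.k2 has no match in z get NULL for z's columns.

(Nora, BQ)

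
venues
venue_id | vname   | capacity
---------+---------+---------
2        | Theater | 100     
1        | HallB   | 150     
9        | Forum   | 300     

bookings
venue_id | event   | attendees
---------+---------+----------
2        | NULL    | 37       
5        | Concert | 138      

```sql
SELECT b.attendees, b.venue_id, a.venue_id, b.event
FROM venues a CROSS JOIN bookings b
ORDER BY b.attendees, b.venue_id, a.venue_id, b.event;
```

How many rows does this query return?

6

CROSS JOIN pairs every row of `venues` with every row of `bookings`: 3 × 2 = 6 rows.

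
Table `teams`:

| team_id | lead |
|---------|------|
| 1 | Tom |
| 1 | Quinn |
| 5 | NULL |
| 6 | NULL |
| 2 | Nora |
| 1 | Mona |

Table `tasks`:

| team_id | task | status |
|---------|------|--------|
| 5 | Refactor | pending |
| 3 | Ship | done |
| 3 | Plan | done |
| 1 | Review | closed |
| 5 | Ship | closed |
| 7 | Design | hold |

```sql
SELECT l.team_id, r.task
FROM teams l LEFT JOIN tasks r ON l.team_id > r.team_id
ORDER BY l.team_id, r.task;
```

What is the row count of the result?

12

LEFT JOIN keeps every row from `teams`; unmatched rows get NULL for `tasks`'s columns.
Matching on l.team_id > r.team_id.
Matched pairs: 9; unmatched l rows kept: 3.
Total: 9 matched + 3 padded = 12 rows.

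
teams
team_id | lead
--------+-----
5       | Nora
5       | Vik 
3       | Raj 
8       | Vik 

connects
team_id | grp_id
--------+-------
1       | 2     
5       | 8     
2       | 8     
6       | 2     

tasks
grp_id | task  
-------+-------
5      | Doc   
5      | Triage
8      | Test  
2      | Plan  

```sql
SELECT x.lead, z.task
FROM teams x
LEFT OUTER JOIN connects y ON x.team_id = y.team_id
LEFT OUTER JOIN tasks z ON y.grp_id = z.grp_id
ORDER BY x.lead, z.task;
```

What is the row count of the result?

Evaluate left to right. First `teams x LEFT JOIN connects y` on team_id: 4 row(s).
Then LEFT JOIN `tasks z` on grp_id: each of those 4 rows is kept; rows whose y.grp_id has no match in z get NULL for z's columns.
Result: 4 row(s).

4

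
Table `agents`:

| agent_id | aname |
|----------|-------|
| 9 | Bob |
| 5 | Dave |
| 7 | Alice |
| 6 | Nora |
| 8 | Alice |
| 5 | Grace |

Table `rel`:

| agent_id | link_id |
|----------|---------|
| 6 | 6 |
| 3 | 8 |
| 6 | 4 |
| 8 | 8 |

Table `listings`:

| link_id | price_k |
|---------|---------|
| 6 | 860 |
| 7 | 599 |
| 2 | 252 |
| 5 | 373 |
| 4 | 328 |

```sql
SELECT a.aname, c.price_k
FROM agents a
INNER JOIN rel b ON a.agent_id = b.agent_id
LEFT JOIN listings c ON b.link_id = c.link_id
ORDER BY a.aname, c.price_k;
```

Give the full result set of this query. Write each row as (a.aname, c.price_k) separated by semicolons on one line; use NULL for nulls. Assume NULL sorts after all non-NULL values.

Evaluate left to right. First `agents a INNER JOIN rel b` on agent_id: 3 row(s).
Then LEFT JOIN `listings c` on link_id: each of those 3 rows is kept; rows whose b.link_id has no match in c get NULL for c's columns.

(Alice, NULL); (Nora, 328); (Nora, 860)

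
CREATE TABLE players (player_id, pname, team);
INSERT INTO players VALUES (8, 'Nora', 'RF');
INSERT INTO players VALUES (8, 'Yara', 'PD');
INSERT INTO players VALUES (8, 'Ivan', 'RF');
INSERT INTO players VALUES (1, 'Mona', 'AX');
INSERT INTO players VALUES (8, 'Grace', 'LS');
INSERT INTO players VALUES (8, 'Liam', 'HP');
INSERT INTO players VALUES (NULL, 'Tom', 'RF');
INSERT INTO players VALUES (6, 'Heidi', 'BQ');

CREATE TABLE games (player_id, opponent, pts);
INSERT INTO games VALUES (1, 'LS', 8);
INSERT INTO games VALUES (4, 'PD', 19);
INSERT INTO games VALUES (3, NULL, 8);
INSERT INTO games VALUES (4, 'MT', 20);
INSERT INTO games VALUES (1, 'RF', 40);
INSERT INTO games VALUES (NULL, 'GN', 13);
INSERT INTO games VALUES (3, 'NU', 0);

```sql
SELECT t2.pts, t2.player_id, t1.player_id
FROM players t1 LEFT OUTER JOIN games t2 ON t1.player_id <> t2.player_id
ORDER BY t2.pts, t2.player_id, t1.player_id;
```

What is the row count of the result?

LEFT JOIN keeps every row from `players`; unmatched rows get NULL for `games`'s columns.
Matching on t1.player_id <> t2.player_id. A NULL in a compared column never satisfies the condition.
- t1 row (player_id=8): matches 6 t2 row(s) → 6 output row(s).
- t1 row (player_id=8): matches 6 t2 row(s) → 6 output row(s).
- t1 row (player_id=8): matches 6 t2 row(s) → 6 output row(s).
- t1 row (player_id=1): matches 4 t2 row(s) → 4 output row(s).
- t1 row (player_id=8): matches 6 t2 row(s) → 6 output row(s).
- t1 row (player_id=8): matches 6 t2 row(s) → 6 output row(s).
- t1 row (player_id=NULL): no match → kept, t2 columns NULL.
- t1 row (player_id=6): matches 6 t2 row(s) → 6 output row(s).
Total: 40 matched + 1 padded = 41 rows.

41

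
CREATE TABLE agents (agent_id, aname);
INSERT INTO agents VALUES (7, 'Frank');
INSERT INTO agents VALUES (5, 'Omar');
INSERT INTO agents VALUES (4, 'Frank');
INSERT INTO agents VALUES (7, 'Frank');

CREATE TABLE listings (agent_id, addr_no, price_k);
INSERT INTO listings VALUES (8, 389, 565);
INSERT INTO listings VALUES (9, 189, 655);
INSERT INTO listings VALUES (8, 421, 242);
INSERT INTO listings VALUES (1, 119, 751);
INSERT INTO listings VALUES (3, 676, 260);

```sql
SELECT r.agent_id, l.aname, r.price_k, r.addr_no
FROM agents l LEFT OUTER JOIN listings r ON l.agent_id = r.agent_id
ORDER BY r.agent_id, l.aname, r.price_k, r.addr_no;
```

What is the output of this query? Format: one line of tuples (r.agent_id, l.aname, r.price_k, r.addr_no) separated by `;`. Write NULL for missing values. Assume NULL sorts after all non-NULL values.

(NULL, Frank, NULL, NULL); (NULL, Frank, NULL, NULL); (NULL, Frank, NULL, NULL); (NULL, Omar, NULL, NULL)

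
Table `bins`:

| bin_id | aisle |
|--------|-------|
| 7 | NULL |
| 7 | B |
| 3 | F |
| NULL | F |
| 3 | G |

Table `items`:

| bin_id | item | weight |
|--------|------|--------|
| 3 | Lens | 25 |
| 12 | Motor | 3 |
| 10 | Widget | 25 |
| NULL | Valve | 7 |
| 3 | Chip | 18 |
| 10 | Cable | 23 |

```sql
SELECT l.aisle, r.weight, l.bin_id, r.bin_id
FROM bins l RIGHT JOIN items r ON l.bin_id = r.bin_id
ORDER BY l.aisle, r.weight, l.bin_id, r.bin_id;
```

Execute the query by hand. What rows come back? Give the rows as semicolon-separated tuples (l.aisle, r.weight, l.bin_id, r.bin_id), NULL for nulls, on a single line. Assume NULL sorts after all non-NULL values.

RIGHT JOIN keeps every row from `items`; unmatched rows get NULL for `bins`'s columns.
Matching on l.bin_id = r.bin_id. A NULL in a compared column never satisfies the condition.
- l row (bin_id=7): no match.
- l row (bin_id=7): no match.
- l row (bin_id=3): matches 2 r row(s) → 2 output row(s).
- l row (bin_id=NULL): no match.
- l row (bin_id=3): matches 2 r row(s) → 2 output row(s).
- plus 4 unmatched r row(s), each kept with NULL l columns.
After projecting and ordering:
l.aisle | r.weight | l.bin_id | r.bin_id
F | 18 | 3 | 3
F | 25 | 3 | 3
G | 18 | 3 | 3
G | 25 | 3 | 3
NULL | 3 | NULL | 12
NULL | 7 | NULL | NULL
NULL | 23 | NULL | 10
NULL | 25 | NULL | 10

(F, 18, 3, 3); (F, 25, 3, 3); (G, 18, 3, 3); (G, 25, 3, 3); (NULL, 3, NULL, 12); (NULL, 7, NULL, NULL); (NULL, 23, NULL, 10); (NULL, 25, NULL, 10)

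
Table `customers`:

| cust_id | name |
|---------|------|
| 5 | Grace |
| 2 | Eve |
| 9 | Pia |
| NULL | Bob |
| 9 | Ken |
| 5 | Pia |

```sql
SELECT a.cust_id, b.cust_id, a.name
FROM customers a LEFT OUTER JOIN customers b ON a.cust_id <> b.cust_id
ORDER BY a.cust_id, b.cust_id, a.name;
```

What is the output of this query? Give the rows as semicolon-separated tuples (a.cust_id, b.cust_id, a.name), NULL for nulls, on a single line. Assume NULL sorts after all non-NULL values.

(2, 5, Eve); (2, 5, Eve); (2, 9, Eve); (2, 9, Eve); (5, 2, Grace); (5, 2, Pia); (5, 9, Grace); (5, 9, Grace); (5, 9, Pia); (5, 9, Pia); (9, 2, Ken); (9, 2, Pia); (9, 5, Ken); (9, 5, Ken); (9, 5, Pia); (9, 5, Pia); (NULL, NULL, Bob)

LEFT JOIN keeps every row from `customers a`; unmatched rows get NULL for `customers b`'s columns.
Matching on a.cust_id <> b.cust_id. A NULL in a compared column never satisfies the condition.
- a (cust_id=5) pairs with 3 row(s) of b.
- a (cust_id=2) pairs with 4 row(s) of b.
- a (cust_id=9) pairs with 3 row(s) of b.
- a (cust_id=NULL) has no partner → padded with NULL.
- a (cust_id=9) pairs with 3 row(s) of b.
- a (cust_id=5) pairs with 3 row(s) of b.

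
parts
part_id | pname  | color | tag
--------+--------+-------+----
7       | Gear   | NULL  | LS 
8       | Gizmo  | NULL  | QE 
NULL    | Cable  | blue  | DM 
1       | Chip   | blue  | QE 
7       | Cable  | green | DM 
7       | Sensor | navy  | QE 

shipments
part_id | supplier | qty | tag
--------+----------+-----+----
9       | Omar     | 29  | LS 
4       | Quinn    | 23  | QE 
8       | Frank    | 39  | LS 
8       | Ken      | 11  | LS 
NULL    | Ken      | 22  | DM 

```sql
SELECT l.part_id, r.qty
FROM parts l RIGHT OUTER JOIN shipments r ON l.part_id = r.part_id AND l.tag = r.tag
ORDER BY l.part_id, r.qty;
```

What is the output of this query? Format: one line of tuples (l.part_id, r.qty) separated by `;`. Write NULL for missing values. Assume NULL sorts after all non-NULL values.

RIGHT JOIN keeps every row from `shipments`; unmatched rows get NULL for `parts`'s columns.
Matching on l.part_id = r.part_id AND l.tag = r.tag. A NULL in a compared column never satisfies the condition.
Matched pairs: 0; unmatched r rows kept: 5.

(NULL, 11); (NULL, 22); (NULL, 23); (NULL, 29); (NULL, 39)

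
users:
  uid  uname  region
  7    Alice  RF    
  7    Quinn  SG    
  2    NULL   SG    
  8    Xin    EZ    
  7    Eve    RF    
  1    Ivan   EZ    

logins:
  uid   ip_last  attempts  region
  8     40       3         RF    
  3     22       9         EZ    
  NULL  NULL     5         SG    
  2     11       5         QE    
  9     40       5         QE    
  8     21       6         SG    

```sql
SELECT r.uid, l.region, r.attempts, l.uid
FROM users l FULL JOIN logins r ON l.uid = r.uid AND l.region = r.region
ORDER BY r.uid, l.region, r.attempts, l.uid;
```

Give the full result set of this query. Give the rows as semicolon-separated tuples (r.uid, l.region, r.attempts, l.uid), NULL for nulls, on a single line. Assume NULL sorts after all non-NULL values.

FULL OUTER JOIN keeps every row from both sides; unmatched rows get NULL for the other side's columns.
Matching on l.uid = r.uid AND l.region = r.region. A NULL in a compared column never satisfies the condition.
- l (uid=7, region=RF) has no partner → padded with NULL.
- l (uid=7, region=SG) has no partner → padded with NULL.
- l (uid=2, region=SG) has no partner → padded with NULL.
- l (uid=8, region=EZ) has no partner → padded with NULL.
- l (uid=7, region=RF) has no partner → padded with NULL.
- l (uid=1, region=EZ) has no partner → padded with NULL.
- 6 r row(s) had no l match → kept, l columns NULL.

(2, NULL, 5, NULL); (3, NULL, 9, NULL); (8, NULL, 3, NULL); (8, NULL, 6, NULL); (9, NULL, 5, NULL); (NULL, EZ, NULL, 1); (NULL, EZ, NULL, 8); (NULL, RF, NULL, 7); (NULL, RF, NULL, 7); (NULL, SG, NULL, 2); (NULL, SG, NULL, 7); (NULL, NULL, 5, NULL)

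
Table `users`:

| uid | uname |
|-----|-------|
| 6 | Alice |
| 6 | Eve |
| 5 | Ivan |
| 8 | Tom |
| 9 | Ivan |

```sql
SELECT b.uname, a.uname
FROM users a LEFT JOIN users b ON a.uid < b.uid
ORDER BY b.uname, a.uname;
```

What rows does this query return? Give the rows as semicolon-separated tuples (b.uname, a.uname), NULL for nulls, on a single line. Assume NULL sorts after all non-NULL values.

(Alice, Ivan); (Eve, Ivan); (Ivan, Alice); (Ivan, Eve); (Ivan, Ivan); (Ivan, Tom); (Tom, Alice); (Tom, Eve); (Tom, Ivan); (NULL, Ivan)

LEFT JOIN keeps every row from `users a`; unmatched rows get NULL for `users b`'s columns.
Matching on a.uid < b.uid.
- a[0] uid=6 → 2 match(es) in b → 2 row(s).
- a[1] uid=6 → 2 match(es) in b → 2 row(s).
- a[2] uid=5 → 4 match(es) in b → 4 row(s).
- a[3] uid=8 → 1 match(es) in b → 1 row(s).
- a[4] uid=9 → no match; kept with NULLs on the b side.
After projecting and ordering:
b.uname | a.uname
Alice | Ivan
Eve | Ivan
Ivan | Alice
Ivan | Eve
Ivan | Ivan
Ivan | Tom
Tom | Alice
Tom | Eve
Tom | Ivan
NULL | Ivan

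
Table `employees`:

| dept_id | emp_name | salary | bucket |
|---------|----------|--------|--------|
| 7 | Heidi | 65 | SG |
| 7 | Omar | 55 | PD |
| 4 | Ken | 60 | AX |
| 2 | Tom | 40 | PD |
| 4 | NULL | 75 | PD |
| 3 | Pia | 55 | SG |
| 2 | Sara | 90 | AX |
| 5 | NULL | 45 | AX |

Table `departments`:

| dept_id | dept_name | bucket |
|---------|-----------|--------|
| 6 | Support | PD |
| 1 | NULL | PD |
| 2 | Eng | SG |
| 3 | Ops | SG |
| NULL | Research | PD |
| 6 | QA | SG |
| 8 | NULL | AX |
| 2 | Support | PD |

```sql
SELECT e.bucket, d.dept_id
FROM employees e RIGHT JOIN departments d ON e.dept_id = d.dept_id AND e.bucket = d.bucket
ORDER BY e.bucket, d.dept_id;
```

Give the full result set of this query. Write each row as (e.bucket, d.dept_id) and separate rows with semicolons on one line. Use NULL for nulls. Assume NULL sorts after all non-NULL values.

RIGHT JOIN keeps every row from `departments`; unmatched rows get NULL for `employees`'s columns.
Matching on e.dept_id = d.dept_id AND e.bucket = d.bucket. A NULL in a compared column never satisfies the condition.
- e[0] dept_id=7, bucket=SG → no match.
- e[1] dept_id=7, bucket=PD → no match.
- e[2] dept_id=4, bucket=AX → no match.
- e[3] dept_id=2, bucket=PD → 1 match(es) in d → 1 row(s).
- e[4] dept_id=4, bucket=PD → no match.
- e[5] dept_id=3, bucket=SG → 1 match(es) in d → 1 row(s).
- e[6] dept_id=2, bucket=AX → no match.
- e[7] dept_id=5, bucket=AX → no match.
- plus 6 unmatched d row(s), each kept with NULL e columns.
After projecting and ordering:
e.bucket | d.dept_id
PD | 2
SG | 3
NULL | 1
NULL | 2
NULL | 6
NULL | 6
NULL | 8
NULL | NULL

(PD, 2); (SG, 3); (NULL, 1); (NULL, 2); (NULL, 6); (NULL, 6); (NULL, 8); (NULL, NULL)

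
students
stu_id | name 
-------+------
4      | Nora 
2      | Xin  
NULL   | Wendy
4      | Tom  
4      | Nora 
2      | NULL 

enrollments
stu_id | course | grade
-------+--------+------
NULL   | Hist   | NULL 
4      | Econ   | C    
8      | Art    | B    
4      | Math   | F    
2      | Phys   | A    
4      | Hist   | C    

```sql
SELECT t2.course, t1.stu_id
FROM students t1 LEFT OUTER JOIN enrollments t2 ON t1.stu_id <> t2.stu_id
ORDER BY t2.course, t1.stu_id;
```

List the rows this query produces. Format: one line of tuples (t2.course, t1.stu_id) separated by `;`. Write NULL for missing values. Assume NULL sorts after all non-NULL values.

LEFT JOIN keeps every row from `students`; unmatched rows get NULL for `enrollments`'s columns.
Matching on t1.stu_id <> t2.stu_id. A NULL in a compared column never satisfies the condition.
- t1 row (stu_id=4): matches 2 t2 row(s) → 2 output row(s).
- t1 row (stu_id=2): matches 4 t2 row(s) → 4 output row(s).
- t1 row (stu_id=NULL): no match → kept, t2 columns NULL.
- t1 row (stu_id=4): matches 2 t2 row(s) → 2 output row(s).
- t1 row (stu_id=4): matches 2 t2 row(s) → 2 output row(s).
- t1 row (stu_id=2): matches 4 t2 row(s) → 4 output row(s).

(Art, 2); (Art, 2); (Art, 4); (Art, 4); (Art, 4); (Econ, 2); (Econ, 2); (Hist, 2); (Hist, 2); (Math, 2); (Math, 2); (Phys, 4); (Phys, 4); (Phys, 4); (NULL, NULL)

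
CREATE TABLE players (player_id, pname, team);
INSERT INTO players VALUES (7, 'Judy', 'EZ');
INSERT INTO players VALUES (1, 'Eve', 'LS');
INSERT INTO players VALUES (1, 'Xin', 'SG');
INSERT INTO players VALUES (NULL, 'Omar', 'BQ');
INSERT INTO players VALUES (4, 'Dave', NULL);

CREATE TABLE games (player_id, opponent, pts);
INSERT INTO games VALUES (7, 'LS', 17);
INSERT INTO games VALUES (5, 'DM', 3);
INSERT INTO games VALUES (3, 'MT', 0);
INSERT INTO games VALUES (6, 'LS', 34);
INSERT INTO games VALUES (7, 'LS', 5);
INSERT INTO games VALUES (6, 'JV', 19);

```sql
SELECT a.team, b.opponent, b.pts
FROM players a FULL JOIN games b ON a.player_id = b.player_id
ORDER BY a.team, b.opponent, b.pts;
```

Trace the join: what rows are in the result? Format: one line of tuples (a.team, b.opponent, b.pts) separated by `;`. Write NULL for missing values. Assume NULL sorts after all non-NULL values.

FULL OUTER JOIN keeps every row from both sides; unmatched rows get NULL for the other side's columns.
Matching on a.player_id = b.player_id. A NULL in a compared column never satisfies the condition.
- a row (player_id=7): matches 2 b row(s) → 2 output row(s).
- a row (player_id=1): no match → kept, b columns NULL.
- a row (player_id=1): no match → kept, b columns NULL.
- a row (player_id=NULL): no match → kept, b columns NULL.
- a row (player_id=4): no match → kept, b columns NULL.
- 4 b row(s) had no a match → kept, a columns NULL.
After projecting and ordering:
a.team | b.opponent | b.pts
BQ | NULL | NULL
EZ | LS | 5
EZ | LS | 17
LS | NULL | NULL
SG | NULL | NULL
NULL | DM | 3
NULL | JV | 19
NULL | LS | 34
NULL | MT | 0
NULL | NULL | NULL

(BQ, NULL, NULL); (EZ, LS, 5); (EZ, LS, 17); (LS, NULL, NULL); (SG, NULL, NULL); (NULL, DM, 3); (NULL, JV, 19); (NULL, LS, 34); (NULL, MT, 0); (NULL, NULL, NULL)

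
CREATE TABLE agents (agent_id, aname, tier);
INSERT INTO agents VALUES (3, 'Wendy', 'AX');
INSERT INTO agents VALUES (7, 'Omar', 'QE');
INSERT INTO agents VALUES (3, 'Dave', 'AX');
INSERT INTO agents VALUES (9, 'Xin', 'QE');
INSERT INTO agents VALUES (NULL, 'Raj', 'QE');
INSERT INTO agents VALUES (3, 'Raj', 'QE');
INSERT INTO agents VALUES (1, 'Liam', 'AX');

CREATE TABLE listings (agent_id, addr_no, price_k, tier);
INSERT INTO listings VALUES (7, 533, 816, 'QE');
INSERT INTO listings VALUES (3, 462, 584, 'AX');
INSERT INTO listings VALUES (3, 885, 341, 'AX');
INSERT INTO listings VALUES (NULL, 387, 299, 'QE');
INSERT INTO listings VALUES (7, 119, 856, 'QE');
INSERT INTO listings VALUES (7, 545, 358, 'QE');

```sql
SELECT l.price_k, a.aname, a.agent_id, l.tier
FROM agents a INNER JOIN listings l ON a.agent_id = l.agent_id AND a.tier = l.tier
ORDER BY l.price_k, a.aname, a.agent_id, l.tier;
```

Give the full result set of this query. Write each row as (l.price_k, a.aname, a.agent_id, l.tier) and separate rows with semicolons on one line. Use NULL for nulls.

INNER JOIN keeps only pairs where the ON condition holds.
Matching on a.agent_id = l.agent_id AND a.tier = l.tier. A NULL in a compared column never satisfies the condition.
- a row (agent_id=3, tier=AX): matches 2 l row(s) → 2 output row(s).
- a row (agent_id=7, tier=QE): matches 3 l row(s) → 3 output row(s).
- a row (agent_id=3, tier=AX): matches 2 l row(s) → 2 output row(s).
- a row (agent_id=9, tier=QE): no match → dropped.
- a row (agent_id=NULL, tier=QE): no match → dropped.
- a row (agent_id=3, tier=QE): no match → dropped.
- a row (agent_id=1, tier=AX): no match → dropped.
After projecting and ordering:
l.price_k | a.aname | a.agent_id | l.tier
341 | Dave | 3 | AX
341 | Wendy | 3 | AX
358 | Omar | 7 | QE
584 | Dave | 3 | AX
584 | Wendy | 3 | AX
816 | Omar | 7 | QE
856 | Omar | 7 | QE

(341, Dave, 3, AX); (341, Wendy, 3, AX); (358, Omar, 7, QE); (584, Dave, 3, AX); (584, Wendy, 3, AX); (816, Omar, 7, QE); (856, Omar, 7, QE)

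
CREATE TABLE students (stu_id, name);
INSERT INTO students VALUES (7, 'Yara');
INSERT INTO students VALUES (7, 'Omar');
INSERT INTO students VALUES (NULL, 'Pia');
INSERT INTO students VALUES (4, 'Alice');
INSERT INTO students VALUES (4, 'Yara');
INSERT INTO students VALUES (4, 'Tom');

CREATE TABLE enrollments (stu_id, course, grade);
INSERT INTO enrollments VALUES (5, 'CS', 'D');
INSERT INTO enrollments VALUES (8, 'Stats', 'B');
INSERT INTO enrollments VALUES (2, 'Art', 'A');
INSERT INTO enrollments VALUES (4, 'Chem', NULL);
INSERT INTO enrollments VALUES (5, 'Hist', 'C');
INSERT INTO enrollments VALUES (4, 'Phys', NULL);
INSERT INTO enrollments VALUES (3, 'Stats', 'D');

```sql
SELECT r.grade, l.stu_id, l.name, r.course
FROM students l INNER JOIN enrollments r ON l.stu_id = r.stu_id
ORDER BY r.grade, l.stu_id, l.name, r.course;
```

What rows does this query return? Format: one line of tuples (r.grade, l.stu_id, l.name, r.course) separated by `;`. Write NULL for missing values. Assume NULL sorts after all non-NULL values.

INNER JOIN keeps only pairs where the ON condition holds.
Matching on l.stu_id = r.stu_id. A NULL in a compared column never satisfies the condition.
Matched pairs: 6.

(NULL, 4, Alice, Chem); (NULL, 4, Alice, Phys); (NULL, 4, Tom, Chem); (NULL, 4, Tom, Phys); (NULL, 4, Yara, Chem); (NULL, 4, Yara, Phys)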